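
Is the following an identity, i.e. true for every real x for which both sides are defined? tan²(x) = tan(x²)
Claim: tan²(x) = tan(x²).
Test a specific point where both sides are defined: x = π/4.
LHS = tan²(x) ≈ 1.0000
RHS = tan(x²) ≈ 0.7092
Since 1.0000 ≠ 0.7092, the equation fails at this point, so it cannot hold for every real x for which both sides are defined.
tan²(x) means (tan x)², squaring the output; tan(x²) squares the input. These are different functions.

Conclusion: No, this is NOT an identity.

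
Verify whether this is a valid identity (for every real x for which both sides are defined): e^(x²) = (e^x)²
No, this is NOT an identity.

Claim: e^(x²) = (e^x)².
Test a specific point where both sides are defined: x = 3/2.
LHS = e^(x²) ≈ 9.4877
RHS = (e^x)² ≈ 20.0855
Since 9.4877 ≠ 20.0855, the equation fails at this point, so it cannot hold for every real x for which both sides are defined.
(e^x)² = e^(2x), and 2x ≠ x² in general.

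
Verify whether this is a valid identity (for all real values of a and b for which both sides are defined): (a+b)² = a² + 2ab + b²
Claim: (a+b)² = a² + 2ab + b².
Reasoning: Expand: (a+b)² = (a+b)(a+b) = a·a + a·b + b·a + b·b = a² + 2ab + b².
So the two sides agree for all real values of a and b for which both sides are defined.

Conclusion: Yes, this is an identity.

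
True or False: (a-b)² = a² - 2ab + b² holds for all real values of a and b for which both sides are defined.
Claim: (a-b)² = a² - 2ab + b².
Reasoning: Expand: (a-b)² = (a-b)(a-b) = a·a - a·b - b·a + b·b = a² - 2ab + b².
So the two sides agree for all real values of a and b for which both sides are defined.

Conclusion: True.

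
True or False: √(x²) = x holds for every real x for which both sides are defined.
False.

Claim: √(x²) = x.
Test a specific point where both sides are defined: x = -1.
LHS = √(x²) ≈ 1.0000
RHS = x ≈ -1.0000
Since 1.0000 ≠ -1.0000, the equation fails at this point, so it cannot hold for every real x for which both sides are defined.
√(x²) = |x|, which differs from x whenever x < 0 (both sides are defined for every real x).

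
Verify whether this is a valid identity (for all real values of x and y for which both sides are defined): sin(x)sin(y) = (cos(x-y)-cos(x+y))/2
Claim: sin(x)sin(y) = (cos(x-y)-cos(x+y))/2.
Reasoning: cos(x-y) = cos(x)cos(y) + sin(x)sin(y) and cos(x+y) = cos(x)cos(y) - sin(x)sin(y). Subtracting, cos(x-y) - cos(x+y) = 2sin(x)sin(y); divide by 2.
So the two sides agree for all real values of x and y for which both sides are defined.

Conclusion: Yes, this is an identity.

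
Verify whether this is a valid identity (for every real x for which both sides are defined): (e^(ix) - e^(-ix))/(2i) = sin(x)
Yes, this is an identity.

Claim: (e^(ix) - e^(-ix))/(2i) = sin(x).
Reasoning: By Euler's formula e^(ix) = cos(x) + i·sin(x) and e^(-ix) = cos(x) - i·sin(x). Subtracting cancels the cosine terms: e^(ix) - e^(-ix) = 2i·sin(x); divide by 2i.
So the two sides agree for every real x for which both sides are defined.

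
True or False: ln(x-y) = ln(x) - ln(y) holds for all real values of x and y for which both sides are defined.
Claim: ln(x-y) = ln(x) - ln(y).
Test a specific point where both sides are defined: x = 3, y = 1.
LHS = ln(x-y) ≈ 0.6931
RHS = ln(x) - ln(y) ≈ 1.0986
Since 0.6931 ≠ 1.0986, the equation fails at this point, so it cannot hold for all real values of x and y for which both sides are defined.
ln(x) - ln(y) = ln(x/y), not ln(x-y).

Conclusion: False.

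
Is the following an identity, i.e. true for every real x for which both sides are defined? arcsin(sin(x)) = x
No, this is NOT an identity.

Claim: arcsin(sin(x)) = x.
Test a specific point where both sides are defined: x = π.
LHS = arcsin(sin(x)) ≈ 0.0000
RHS = x ≈ 3.1416
Since 0.0000 ≠ 3.1416, the equation fails at this point, so it cannot hold for every real x for which both sides are defined.
arcsin only returns values in [-π/2, π/2], so arcsin(sin(x)) = x holds only for x in that interval, not for all real x.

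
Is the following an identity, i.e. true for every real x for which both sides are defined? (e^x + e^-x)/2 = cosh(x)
Yes, this is an identity.

Claim: (e^x + e^-x)/2 = cosh(x).
Reasoning: This is exactly the definition of the hyperbolic cosine: cosh(x) := (e^x + e^-x)/2.
So the two sides agree for every real x for which both sides are defined.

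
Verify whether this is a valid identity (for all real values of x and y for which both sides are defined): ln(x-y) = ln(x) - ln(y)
No, this is NOT an identity.

Claim: ln(x-y) = ln(x) - ln(y).
Test a specific point where both sides are defined: x = 4, y = 1.
LHS = ln(x-y) ≈ 1.0986
RHS = ln(x) - ln(y) ≈ 1.3863
Since 1.0986 ≠ 1.3863, the equation fails at this point, so it cannot hold for all real values of x and y for which both sides are defined.
ln(x) - ln(y) = ln(x/y), not ln(x-y).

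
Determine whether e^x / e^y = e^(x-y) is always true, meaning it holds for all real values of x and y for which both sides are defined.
Claim: e^x / e^y = e^(x-y).
Reasoning: 1/e^y = e^(-y), so e^x / e^y = e^x · e^(-y) = e^(x + (-y)) = e^(x-y) by the product rule for exponents.
So the two sides agree for all real values of x and y for which both sides are defined.

Conclusion: Yes, this is an identity.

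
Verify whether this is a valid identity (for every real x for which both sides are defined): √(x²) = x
No, this is NOT an identity.

Claim: √(x²) = x.
Test a specific point where both sides are defined: x = -3.
LHS = √(x²) ≈ 3.0000
RHS = x ≈ -3.0000
Since 3.0000 ≠ -3.0000, the equation fails at this point, so it cannot hold for every real x for which both sides are defined.
√(x²) = |x|, which differs from x whenever x < 0 (both sides are defined for every real x).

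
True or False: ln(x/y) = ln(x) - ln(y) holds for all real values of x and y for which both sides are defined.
Claim: ln(x/y) = ln(x) - ln(y).
Reasoning: Both sides are simultaneously defined only when x, y > 0. Write x = e^p, y = e^q. Then x/y = e^(p-q), so ln(x/y) = p - q = ln(x) - ln(y).
So the two sides agree for all real values of x and y for which both sides are defined.

Conclusion: True.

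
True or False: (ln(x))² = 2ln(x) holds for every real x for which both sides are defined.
Claim: (ln(x))² = 2ln(x).
Test a specific point where both sides are defined: x = 5.
LHS = (ln(x))² ≈ 2.5903
RHS = 2ln(x) ≈ 3.2189
Since 2.5903 ≠ 3.2189, the equation fails at this point, so it cannot hold for every real x for which both sides are defined.
2ln(x) equals ln(x²), which is not the same as (ln x)².

Conclusion: False.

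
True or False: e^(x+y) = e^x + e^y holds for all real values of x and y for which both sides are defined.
Claim: e^(x+y) = e^x + e^y.
Test a specific point where both sides are defined: x = 3/2, y = 1/2.
LHS = e^(x+y) ≈ 7.3891
RHS = e^x + e^y ≈ 6.1304
Since 7.3891 ≠ 6.1304, the equation fails at this point, so it cannot hold for all real values of x and y for which both sides are defined.
The correct rule is e^(x+y) = e^x · e^y (a product, not a sum).

Conclusion: False.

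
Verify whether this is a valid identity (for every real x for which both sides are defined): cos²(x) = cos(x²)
Claim: cos²(x) = cos(x²).
Test a specific point where both sides are defined: x = π/2.
LHS = cos²(x) ≈ 0.0000
RHS = cos(x²) ≈ -0.7812
Since 0.0000 ≠ -0.7812, the equation fails at this point, so it cannot hold for every real x for which both sides are defined.
cos²(x) means (cos x)², squaring the output; cos(x²) squares the input. These are different functions.

Conclusion: No, this is NOT an identity.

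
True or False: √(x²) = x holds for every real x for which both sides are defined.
Claim: √(x²) = x.
Test a specific point where both sides are defined: x = -3.
LHS = √(x²) ≈ 3.0000
RHS = x ≈ -3.0000
Since 3.0000 ≠ -3.0000, the equation fails at this point, so it cannot hold for every real x for which both sides are defined.
√(x²) = |x|, which differs from x whenever x < 0 (both sides are defined for every real x).

Conclusion: False.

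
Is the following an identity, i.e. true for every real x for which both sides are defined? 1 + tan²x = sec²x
Yes, this is an identity.

Claim: 1 + tan²x = sec²x.
Reasoning: Start from sin²x + cos²x = 1 and divide every term by cos²x (allowed wherever tan x and sec x are defined): tan²x + 1 = 1/cos²x = sec²x.
So the two sides agree for every real x for which both sides are defined.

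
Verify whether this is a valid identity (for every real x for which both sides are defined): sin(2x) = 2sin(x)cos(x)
Claim: sin(2x) = 2sin(x)cos(x).
Reasoning: Put y = x in the addition formula sin(x+y) = sin(x)cos(y) + cos(x)sin(y): sin(2x) = sin(x)cos(x) + cos(x)sin(x) = 2sin(x)cos(x).
So the two sides agree for every real x for which both sides are defined.

Conclusion: Yes, this is an identity.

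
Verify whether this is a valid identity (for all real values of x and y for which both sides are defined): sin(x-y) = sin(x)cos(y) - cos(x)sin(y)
Yes, this is an identity.

Claim: sin(x-y) = sin(x)cos(y) - cos(x)sin(y).
Reasoning: Replace y by -y in sin(x+y) = sin(x)cos(y) + cos(x)sin(y) and use cos(-y) = cos(y), sin(-y) = -sin(y): sin(x-y) = sin(x)cos(y) - cos(x)sin(y).
So the two sides agree for all real values of x and y for which both sides are defined.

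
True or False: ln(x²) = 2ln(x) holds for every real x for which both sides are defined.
Claim: ln(x²) = 2ln(x).
Reasoning: The right side requires x > 0. For x > 0, x² = (e^(ln x))² = e^(2ln x), so ln(x²) = 2ln(x). (For x < 0 the right side is undefined, so those values are outside the claim.)
So the two sides agree for every real x for which both sides are defined.

Conclusion: True.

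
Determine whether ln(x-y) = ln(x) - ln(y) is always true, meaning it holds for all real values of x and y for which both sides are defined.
Claim: ln(x-y) = ln(x) - ln(y).
Test a specific point where both sides are defined: x = 5, y = 4.
LHS = ln(x-y) ≈ 0.0000
RHS = ln(x) - ln(y) ≈ 0.2231
Since 0.0000 ≠ 0.2231, the equation fails at this point, so it cannot hold for all real values of x and y for which both sides are defined.
ln(x) - ln(y) = ln(x/y), not ln(x-y).

Conclusion: No, this is NOT an identity.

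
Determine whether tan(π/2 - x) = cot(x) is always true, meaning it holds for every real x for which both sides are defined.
Yes, this is an identity.

Claim: tan(π/2 - x) = cot(x).
Reasoning: tan(π/2 - x) = sin(π/2 - x)/cos(π/2 - x) = cos(x)/sin(x) = cot(x), using the cofunction identities sin(π/2 - x) = cos(x) and cos(π/2 - x) = sin(x).
So the two sides agree for every real x for which both sides are defined.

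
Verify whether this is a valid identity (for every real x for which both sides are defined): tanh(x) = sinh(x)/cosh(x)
Yes, this is an identity.

Claim: tanh(x) = sinh(x)/cosh(x).
Reasoning: tanh(x) is defined as sinh(x)/cosh(x) = (e^x - e^-x)/(e^x + e^-x); cosh(x) ≥ 1 is never zero, so this holds for every real x.
So the two sides agree for every real x for which both sides are defined.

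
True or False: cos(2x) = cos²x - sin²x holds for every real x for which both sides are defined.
True.

Claim: cos(2x) = cos²x - sin²x.
Reasoning: Put y = x in the addition formula cos(x+y) = cos(x)cos(y) - sin(x)sin(y): cos(2x) = cos²x - sin²x.
So the two sides agree for every real x for which both sides are defined.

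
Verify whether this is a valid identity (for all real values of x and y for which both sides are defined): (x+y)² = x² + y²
Claim: (x+y)² = x² + y².
Test a specific point where both sides are defined: x = 1/2, y = 3.
LHS = (x+y)² ≈ 12.2500
RHS = x² + y² ≈ 9.2500
Since 12.2500 ≠ 9.2500, the equation fails at this point, so it cannot hold for all real values of x and y for which both sides are defined.
The correct expansion is (x+y)² = x² + 2xy + y²; the cross term 2xy is missing.

Conclusion: No, this is NOT an identity.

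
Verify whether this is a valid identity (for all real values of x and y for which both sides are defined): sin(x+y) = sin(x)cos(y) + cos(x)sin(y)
Yes, this is an identity.

Claim: sin(x+y) = sin(x)cos(y) + cos(x)sin(y).
Reasoning: By Euler's formula e^(i(x+y)) = e^(ix)·e^(iy) = (cos x + i·sin x)(cos y + i·sin y). The imaginary part of the left side is sin(x+y); the imaginary part of the product is sin(x)cos(y) + cos(x)sin(y).
So the two sides agree for all real values of x and y for which both sides are defined.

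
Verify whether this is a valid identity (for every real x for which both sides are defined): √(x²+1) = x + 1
No, this is NOT an identity.

Claim: √(x²+1) = x + 1.
Test a specific point where both sides are defined: x = 3/2.
LHS = √(x²+1) ≈ 1.8028
RHS = x + 1 ≈ 2.5000
Since 1.8028 ≠ 2.5000, the equation fails at this point, so it cannot hold for every real x for which both sides are defined.
(x+1)² = x² + 2x + 1 ≠ x² + 1 unless x = 0.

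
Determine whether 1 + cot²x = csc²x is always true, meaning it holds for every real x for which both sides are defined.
Claim: 1 + cot²x = csc²x.
Reasoning: Start from sin²x + cos²x = 1 and divide every term by sin²x (allowed wherever cot x and csc x are defined): 1 + cot²x = 1/sin²x = csc²x.
So the two sides agree for every real x for which both sides are defined.

Conclusion: Yes, this is an identity.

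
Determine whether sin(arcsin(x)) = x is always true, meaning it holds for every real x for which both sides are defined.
Claim: sin(arcsin(x)) = x.
Reasoning: For -1 ≤ x ≤ 1 (where arcsin is defined), arcsin(x) is by definition an angle whose sine equals x. Taking the sine of that angle returns x. (Note the other order, arcsin(sin x) = x, is NOT an identity.)
So the two sides agree for every real x for which both sides are defined.

Conclusion: Yes, this is an identity.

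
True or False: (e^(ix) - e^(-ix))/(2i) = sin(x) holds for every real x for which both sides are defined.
Claim: (e^(ix) - e^(-ix))/(2i) = sin(x).
Reasoning: By Euler's formula e^(ix) = cos(x) + i·sin(x) and e^(-ix) = cos(x) - i·sin(x). Subtracting cancels the cosine terms: e^(ix) - e^(-ix) = 2i·sin(x); divide by 2i.
So the two sides agree for every real x for which both sides are defined.

Conclusion: True.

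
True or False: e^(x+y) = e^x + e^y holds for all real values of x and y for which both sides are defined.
Claim: e^(x+y) = e^x + e^y.
Test a specific point where both sides are defined: x = -2, y = 1.
LHS = e^(x+y) ≈ 0.3679
RHS = e^x + e^y ≈ 2.8536
Since 0.3679 ≠ 2.8536, the equation fails at this point, so it cannot hold for all real values of x and y for which both sides are defined.
The correct rule is e^(x+y) = e^x · e^y (a product, not a sum).

Conclusion: False.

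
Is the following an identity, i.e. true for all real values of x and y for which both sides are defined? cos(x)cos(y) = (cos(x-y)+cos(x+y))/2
Claim: cos(x)cos(y) = (cos(x-y)+cos(x+y))/2.
Reasoning: cos(x-y) = cos(x)cos(y) + sin(x)sin(y) and cos(x+y) = cos(x)cos(y) - sin(x)sin(y). Adding, cos(x-y) + cos(x+y) = 2cos(x)cos(y); divide by 2.
So the two sides agree for all real values of x and y for which both sides are defined.

Conclusion: Yes, this is an identity.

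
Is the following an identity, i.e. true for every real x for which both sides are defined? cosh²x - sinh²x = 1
Claim: cosh²x - sinh²x = 1.
Reasoning: With cosh(x) = (e^x + e^-x)/2 and sinh(x) = (e^x - e^-x)/2: cosh²x = (e^(2x) + 2 + e^(-2x))/4 and sinh²x = (e^(2x) - 2 + e^(-2x))/4. Subtracting leaves 4/4 = 1.
So the two sides agree for every real x for which both sides are defined.

Conclusion: Yes, this is an identity.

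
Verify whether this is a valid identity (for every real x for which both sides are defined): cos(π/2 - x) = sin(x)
Yes, this is an identity.

Claim: cos(π/2 - x) = sin(x).
Reasoning: Use cos(u - v) = cos(u)cos(v) + sin(u)sin(v) with u = π/2, v = x: cos(π/2)cos(x) + sin(π/2)sin(x) = 0·cos(x) + 1·sin(x) = sin(x).
So the two sides agree for every real x for which both sides are defined.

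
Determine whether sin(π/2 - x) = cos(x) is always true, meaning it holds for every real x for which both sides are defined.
Claim: sin(π/2 - x) = cos(x).
Reasoning: Use sin(u - v) = sin(u)cos(v) - cos(u)sin(v) with u = π/2, v = x: sin(π/2)cos(x) - cos(π/2)sin(x) = 1·cos(x) - 0·sin(x) = cos(x).
So the two sides agree for every real x for which both sides are defined.

Conclusion: Yes, this is an identity.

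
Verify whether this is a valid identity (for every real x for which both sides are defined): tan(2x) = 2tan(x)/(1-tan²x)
Yes, this is an identity.

Claim: tan(2x) = 2tan(x)/(1-tan²x).
Reasoning: tan(2x) = sin(2x)/cos(2x) = 2sin(x)cos(x) / (cos²x - sin²x). Divide numerator and denominator by cos²x: 2tan(x) / (1 - tan²x).
So the two sides agree for every real x for which both sides are defined.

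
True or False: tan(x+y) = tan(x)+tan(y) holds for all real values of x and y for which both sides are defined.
False.

Claim: tan(x+y) = tan(x)+tan(y).
Test a specific point where both sides are defined: x = -π/6, y = 3π/4.
LHS = tan(x+y) ≈ -3.7321
RHS = tan(x)+tan(y) ≈ -1.5774
Since -3.7321 ≠ -1.5774, the equation fails at this point, so it cannot hold for all real values of x and y for which both sides are defined.
The correct formula is tan(x+y) = (tan(x) + tan(y))/(1 - tan(x)tan(y)).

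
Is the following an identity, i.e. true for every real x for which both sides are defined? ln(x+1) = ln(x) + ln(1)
No, this is NOT an identity.

Claim: ln(x+1) = ln(x) + ln(1).
Test a specific point where both sides are defined: x = 3/2.
LHS = ln(x+1) ≈ 0.9163
RHS = ln(x) + ln(1) ≈ 0.4055
Since 0.9163 ≠ 0.4055, the equation fails at this point, so it cannot hold for every real x for which both sides are defined.
ln(1) = 0, so the right side is just ln(x), which differs from ln(x+1).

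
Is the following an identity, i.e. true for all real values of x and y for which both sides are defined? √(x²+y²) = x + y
No, this is NOT an identity.

Claim: √(x²+y²) = x + y.
Test a specific point where both sides are defined: x = -2, y = 5.
LHS = √(x²+y²) ≈ 5.3852
RHS = x + y ≈ 3.0000
Since 5.3852 ≠ 3.0000, the equation fails at this point, so it cannot hold for all real values of x and y for which both sides are defined.
(x+y)² = x² + 2xy + y², not x² + y², so the square root does not split this way.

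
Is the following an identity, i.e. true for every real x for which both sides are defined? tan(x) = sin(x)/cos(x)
Claim: tan(x) = sin(x)/cos(x).
Reasoning: For an angle x whose terminal point on the unit circle is (cos x, sin x), tan(x) is defined as the ratio (second coordinate)/(first coordinate) = sin(x)/cos(x), wherever cos(x) ≠ 0.
So the two sides agree for every real x for which both sides are defined.

Conclusion: Yes, this is an identity.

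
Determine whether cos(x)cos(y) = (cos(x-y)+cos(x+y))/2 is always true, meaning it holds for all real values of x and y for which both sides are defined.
Claim: cos(x)cos(y) = (cos(x-y)+cos(x+y))/2.
Reasoning: cos(x-y) = cos(x)cos(y) + sin(x)sin(y) and cos(x+y) = cos(x)cos(y) - sin(x)sin(y). Adding, cos(x-y) + cos(x+y) = 2cos(x)cos(y); divide by 2.
So the two sides agree for all real values of x and y for which both sides are defined.

Conclusion: Yes, this is an identity.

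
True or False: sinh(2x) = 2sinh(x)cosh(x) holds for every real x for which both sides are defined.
True.

Claim: sinh(2x) = 2sinh(x)cosh(x).
Reasoning: 2sinh(x)cosh(x) = 2 · (e^x - e^-x)/2 · (e^x + e^-x)/2 = (e^(2x) - e^(-2x))/2 = sinh(2x).
So the two sides agree for every real x for which both sides are defined.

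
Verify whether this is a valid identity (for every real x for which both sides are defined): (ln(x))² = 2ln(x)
Claim: (ln(x))² = 2ln(x).
Test a specific point where both sides are defined: x = 3.
LHS = (ln(x))² ≈ 1.2069
RHS = 2ln(x) ≈ 2.1972
Since 1.2069 ≠ 2.1972, the equation fails at this point, so it cannot hold for every real x for which both sides are defined.
2ln(x) equals ln(x²), which is not the same as (ln x)².

Conclusion: No, this is NOT an identity.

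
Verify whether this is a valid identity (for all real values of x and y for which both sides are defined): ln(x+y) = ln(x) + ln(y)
No, this is NOT an identity.

Claim: ln(x+y) = ln(x) + ln(y).
Test a specific point where both sides are defined: x = 4, y = 2.
LHS = ln(x+y) ≈ 1.7918
RHS = ln(x) + ln(y) ≈ 2.0794
Since 1.7918 ≠ 2.0794, the equation fails at this point, so it cannot hold for all real values of x and y for which both sides are defined.
ln(x) + ln(y) = ln(xy), not ln(x+y).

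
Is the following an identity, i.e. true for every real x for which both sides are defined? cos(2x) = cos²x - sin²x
Yes, this is an identity.

Claim: cos(2x) = cos²x - sin²x.
Reasoning: Put y = x in the addition formula cos(x+y) = cos(x)cos(y) - sin(x)sin(y): cos(2x) = cos²x - sin²x.
So the two sides agree for every real x for which both sides are defined.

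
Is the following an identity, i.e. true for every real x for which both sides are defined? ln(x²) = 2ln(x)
Yes, this is an identity.

Claim: ln(x²) = 2ln(x).
Reasoning: The right side requires x > 0. For x > 0, x² = (e^(ln x))² = e^(2ln x), so ln(x²) = 2ln(x). (For x < 0 the right side is undefined, so those values are outside the claim.)
So the two sides agree for every real x for which both sides are defined.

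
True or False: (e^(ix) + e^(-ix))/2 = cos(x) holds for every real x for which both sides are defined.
Claim: (e^(ix) + e^(-ix))/2 = cos(x).
Reasoning: By Euler's formula e^(ix) = cos(x) + i·sin(x) and e^(-ix) = cos(x) - i·sin(x). Adding cancels the sine terms: e^(ix) + e^(-ix) = 2cos(x); divide by 2.
So the two sides agree for every real x for which both sides are defined.

Conclusion: True.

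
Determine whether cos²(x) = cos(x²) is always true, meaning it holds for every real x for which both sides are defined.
Claim: cos²(x) = cos(x²).
Test a specific point where both sides are defined: x = -π/6.
LHS = cos²(x) ≈ 0.7500
RHS = cos(x²) ≈ 0.9627
Since 0.7500 ≠ 0.9627, the equation fails at this point, so it cannot hold for every real x for which both sides are defined.
cos²(x) means (cos x)², squaring the output; cos(x²) squares the input. These are different functions.

Conclusion: No, this is NOT an identity.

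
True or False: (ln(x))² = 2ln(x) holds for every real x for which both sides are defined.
False.

Claim: (ln(x))² = 2ln(x).
Test a specific point where both sides are defined: x = 1/2.
LHS = (ln(x))² ≈ 0.4805
RHS = 2ln(x) ≈ -1.3863
Since 0.4805 ≠ -1.3863, the equation fails at this point, so it cannot hold for every real x for which both sides are defined.
2ln(x) equals ln(x²), which is not the same as (ln x)².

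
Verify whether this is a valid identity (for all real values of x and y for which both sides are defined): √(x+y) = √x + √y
No, this is NOT an identity.

Claim: √(x+y) = √x + √y.
Test a specific point where both sides are defined: x = 5, y = 4.
LHS = √(x+y) ≈ 3.0000
RHS = √x + √y ≈ 4.2361
Since 3.0000 ≠ 4.2361, the equation fails at this point, so it cannot hold for all real values of x and y for which both sides are defined.
Squaring the right side gives x + 2√(xy) + y, not x + y.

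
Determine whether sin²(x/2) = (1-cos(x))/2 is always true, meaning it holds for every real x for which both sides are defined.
Yes, this is an identity.

Claim: sin²(x/2) = (1-cos(x))/2.
Reasoning: Use cos(2θ) = 1 - 2sin²θ with θ = x/2: cos(x) = 1 - 2sin²(x/2). Solving for sin²(x/2) gives (1 - cos(x))/2.
So the two sides agree for every real x for which both sides are defined.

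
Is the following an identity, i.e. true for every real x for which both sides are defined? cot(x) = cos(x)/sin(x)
Claim: cot(x) = cos(x)/sin(x).
Reasoning: cot(x) is defined as 1/tan(x) = 1/(sin(x)/cos(x)) = cos(x)/sin(x), wherever sin(x) ≠ 0.
So the two sides agree for every real x for which both sides are defined.

Conclusion: Yes, this is an identity.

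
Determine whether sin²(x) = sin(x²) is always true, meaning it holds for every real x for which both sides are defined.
No, this is NOT an identity.

Claim: sin²(x) = sin(x²).
Test a specific point where both sides are defined: x = π.
LHS = sin²(x) ≈ 0.0000
RHS = sin(x²) ≈ -0.4303
Since 0.0000 ≠ -0.4303, the equation fails at this point, so it cannot hold for every real x for which both sides are defined.
sin²(x) means (sin x)², squaring the output; sin(x²) squares the input. These are different functions.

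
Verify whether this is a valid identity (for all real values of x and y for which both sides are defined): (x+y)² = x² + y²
Claim: (x+y)² = x² + y².
Test a specific point where both sides are defined: x = 1/2, y = 3.
LHS = (x+y)² ≈ 12.2500
RHS = x² + y² ≈ 9.2500
Since 12.2500 ≠ 9.2500, the equation fails at this point, so it cannot hold for all real values of x and y for which both sides are defined.
The correct expansion is (x+y)² = x² + 2xy + y²; the cross term 2xy is missing.

Conclusion: No, this is NOT an identity.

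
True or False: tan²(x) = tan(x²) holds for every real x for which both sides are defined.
Claim: tan²(x) = tan(x²).
Test a specific point where both sides are defined: x = 3π/4.
LHS = tan²(x) ≈ 1.0000
RHS = tan(x²) ≈ -0.8977
Since 1.0000 ≠ -0.8977, the equation fails at this point, so it cannot hold for every real x for which both sides are defined.
tan²(x) means (tan x)², squaring the output; tan(x²) squares the input. These are different functions.

Conclusion: False.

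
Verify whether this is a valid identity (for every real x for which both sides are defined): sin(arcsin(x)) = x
Yes, this is an identity.

Claim: sin(arcsin(x)) = x.
Reasoning: For -1 ≤ x ≤ 1 (where arcsin is defined), arcsin(x) is by definition an angle whose sine equals x. Taking the sine of that angle returns x. (Note the other order, arcsin(sin x) = x, is NOT an identity.)
So the two sides agree for every real x for which both sides are defined.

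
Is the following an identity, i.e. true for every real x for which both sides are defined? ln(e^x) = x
Yes, this is an identity.

Claim: ln(e^x) = x.
Reasoning: ln is the inverse of the exponential: ln(e^x) asks for the exponent p with e^p = e^x, and since e^p is one-to-one that exponent is p = x.
So the two sides agree for every real x for which both sides are defined.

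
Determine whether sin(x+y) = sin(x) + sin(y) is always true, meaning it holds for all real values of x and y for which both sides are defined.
No, this is NOT an identity.

Claim: sin(x+y) = sin(x) + sin(y).
Test a specific point where both sides are defined: x = π/2, y = π/3.
LHS = sin(x+y) ≈ 0.5000
RHS = sin(x) + sin(y) ≈ 1.8660
Since 0.5000 ≠ 1.8660, the equation fails at this point, so it cannot hold for all real values of x and y for which both sides are defined.
The correct expansion is sin(x+y) = sin(x)cos(y) + cos(x)sin(y); sine is not additive.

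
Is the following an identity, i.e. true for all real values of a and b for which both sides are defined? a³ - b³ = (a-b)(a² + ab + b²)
Yes, this is an identity.

Claim: a³ - b³ = (a-b)(a² + ab + b²).
Reasoning: Expand the right side: (a-b)(a² + ab + b²) = a³ + a²b + ab² - a²b - ab² - b³ = a³ - b³ (the middle terms cancel in pairs).
So the two sides agree for all real values of a and b for which both sides are defined.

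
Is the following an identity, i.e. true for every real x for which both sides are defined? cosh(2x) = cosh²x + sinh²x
Yes, this is an identity.

Claim: cosh(2x) = cosh²x + sinh²x.
Reasoning: cosh²x = (e^(2x) + 2 + e^(-2x))/4 and sinh²x = (e^(2x) - 2 + e^(-2x))/4. Adding gives (2e^(2x) + 2e^(-2x))/4 = (e^(2x) + e^(-2x))/2 = cosh(2x).
So the two sides agree for every real x for which both sides are defined.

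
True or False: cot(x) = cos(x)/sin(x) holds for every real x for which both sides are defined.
True.

Claim: cot(x) = cos(x)/sin(x).
Reasoning: cot(x) is defined as 1/tan(x) = 1/(sin(x)/cos(x)) = cos(x)/sin(x), wherever sin(x) ≠ 0.
So the two sides agree for every real x for which both sides are defined.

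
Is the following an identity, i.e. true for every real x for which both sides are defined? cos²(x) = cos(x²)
No, this is NOT an identity.

Claim: cos²(x) = cos(x²).
Test a specific point where both sides are defined: x = -π/2.
LHS = cos²(x) ≈ 0.0000
RHS = cos(x²) ≈ -0.7812
Since 0.0000 ≠ -0.7812, the equation fails at this point, so it cannot hold for every real x for which both sides are defined.
cos²(x) means (cos x)², squaring the output; cos(x²) squares the input. These are different functions.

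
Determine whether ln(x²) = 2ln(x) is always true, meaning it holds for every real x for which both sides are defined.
Claim: ln(x²) = 2ln(x).
Reasoning: The right side requires x > 0. For x > 0, x² = (e^(ln x))² = e^(2ln x), so ln(x²) = 2ln(x). (For x < 0 the right side is undefined, so those values are outside the claim.)
So the two sides agree for every real x for which both sides are defined.

Conclusion: Yes, this is an identity.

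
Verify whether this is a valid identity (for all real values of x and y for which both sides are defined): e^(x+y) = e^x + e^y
Claim: e^(x+y) = e^x + e^y.
Test a specific point where both sides are defined: x = 5, y = 1.
LHS = e^(x+y) ≈ 403.4288
RHS = e^x + e^y ≈ 151.1314
Since 403.4288 ≠ 151.1314, the equation fails at this point, so it cannot hold for all real values of x and y for which both sides are defined.
The correct rule is e^(x+y) = e^x · e^y (a product, not a sum).

Conclusion: No, this is NOT an identity.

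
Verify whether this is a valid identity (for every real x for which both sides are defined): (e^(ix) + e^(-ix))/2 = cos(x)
Yes, this is an identity.

Claim: (e^(ix) + e^(-ix))/2 = cos(x).
Reasoning: By Euler's formula e^(ix) = cos(x) + i·sin(x) and e^(-ix) = cos(x) - i·sin(x). Adding cancels the sine terms: e^(ix) + e^(-ix) = 2cos(x); divide by 2.
So the two sides agree for every real x for which both sides are defined.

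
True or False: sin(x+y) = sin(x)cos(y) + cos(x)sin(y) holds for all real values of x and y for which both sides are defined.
Claim: sin(x+y) = sin(x)cos(y) + cos(x)sin(y).
Reasoning: By Euler's formula e^(i(x+y)) = e^(ix)·e^(iy) = (cos x + i·sin x)(cos y + i·sin y). The imaginary part of the left side is sin(x+y); the imaginary part of the product is sin(x)cos(y) + cos(x)sin(y).
So the two sides agree for all real values of x and y for which both sides are defined.

Conclusion: True.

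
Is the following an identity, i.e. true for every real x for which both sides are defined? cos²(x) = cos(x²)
Claim: cos²(x) = cos(x²).
Test a specific point where both sides are defined: x = π.
LHS = cos²(x) ≈ 1.0000
RHS = cos(x²) ≈ -0.9027
Since 1.0000 ≠ -0.9027, the equation fails at this point, so it cannot hold for every real x for which both sides are defined.
cos²(x) means (cos x)², squaring the output; cos(x²) squares the input. These are different functions.

Conclusion: No, this is NOT an identity.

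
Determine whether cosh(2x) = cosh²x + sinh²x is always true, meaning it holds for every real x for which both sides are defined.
Yes, this is an identity.

Claim: cosh(2x) = cosh²x + sinh²x.
Reasoning: cosh²x = (e^(2x) + 2 + e^(-2x))/4 and sinh²x = (e^(2x) - 2 + e^(-2x))/4. Adding gives (2e^(2x) + 2e^(-2x))/4 = (e^(2x) + e^(-2x))/2 = cosh(2x).
So the two sides agree for every real x for which both sides are defined.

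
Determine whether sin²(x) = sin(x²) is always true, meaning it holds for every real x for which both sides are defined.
Claim: sin²(x) = sin(x²).
Test a specific point where both sides are defined: x = 2π/3.
LHS = sin²(x) ≈ 0.7500
RHS = sin(x²) ≈ -0.9474
Since 0.7500 ≠ -0.9474, the equation fails at this point, so it cannot hold for every real x for which both sides are defined.
sin²(x) means (sin x)², squaring the output; sin(x²) squares the input. These are different functions.

Conclusion: No, this is NOT an identity.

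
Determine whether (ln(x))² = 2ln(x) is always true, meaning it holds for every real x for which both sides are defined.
Claim: (ln(x))² = 2ln(x).
Test a specific point where both sides are defined: x = 4.
LHS = (ln(x))² ≈ 1.9218
RHS = 2ln(x) ≈ 2.7726
Since 1.9218 ≠ 2.7726, the equation fails at this point, so it cannot hold for every real x for which both sides are defined.
2ln(x) equals ln(x²), which is not the same as (ln x)².

Conclusion: No, this is NOT an identity.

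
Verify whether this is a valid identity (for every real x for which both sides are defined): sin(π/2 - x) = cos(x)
Yes, this is an identity.

Claim: sin(π/2 - x) = cos(x).
Reasoning: Use sin(u - v) = sin(u)cos(v) - cos(u)sin(v) with u = π/2, v = x: sin(π/2)cos(x) - cos(π/2)sin(x) = 1·cos(x) - 0·sin(x) = cos(x).
So the two sides agree for every real x for which both sides are defined.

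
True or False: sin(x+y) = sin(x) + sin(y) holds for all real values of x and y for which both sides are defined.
Claim: sin(x+y) = sin(x) + sin(y).
Test a specific point where both sides are defined: x = π, y = 3π/4.
LHS = sin(x+y) ≈ -0.7071
RHS = sin(x) + sin(y) ≈ 0.7071
Since -0.7071 ≠ 0.7071, the equation fails at this point, so it cannot hold for all real values of x and y for which both sides are defined.
The correct expansion is sin(x+y) = sin(x)cos(y) + cos(x)sin(y); sine is not additive.

Conclusion: False.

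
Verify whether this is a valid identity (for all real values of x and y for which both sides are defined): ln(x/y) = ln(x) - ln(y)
Yes, this is an identity.

Claim: ln(x/y) = ln(x) - ln(y).
Reasoning: Both sides are simultaneously defined only when x, y > 0. Write x = e^p, y = e^q. Then x/y = e^(p-q), so ln(x/y) = p - q = ln(x) - ln(y).
So the two sides agree for all real values of x and y for which both sides are defined.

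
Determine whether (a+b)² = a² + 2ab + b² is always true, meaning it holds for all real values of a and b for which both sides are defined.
Yes, this is an identity.

Claim: (a+b)² = a² + 2ab + b².
Reasoning: Expand: (a+b)² = (a+b)(a+b) = a·a + a·b + b·a + b·b = a² + 2ab + b².
So the two sides agree for all real values of a and b for which both sides are defined.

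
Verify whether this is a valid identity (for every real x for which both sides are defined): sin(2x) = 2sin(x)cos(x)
Claim: sin(2x) = 2sin(x)cos(x).
Reasoning: Put y = x in the addition formula sin(x+y) = sin(x)cos(y) + cos(x)sin(y): sin(2x) = sin(x)cos(x) + cos(x)sin(x) = 2sin(x)cos(x).
So the two sides agree for every real x for which both sides are defined.

Conclusion: Yes, this is an identity.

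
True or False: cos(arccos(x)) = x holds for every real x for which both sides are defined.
True.

Claim: cos(arccos(x)) = x.
Reasoning: For -1 ≤ x ≤ 1 (where arccos is defined), arccos(x) is by definition an angle whose cosine equals x. Taking the cosine of that angle returns x. (Note the other order, arccos(cos x) = x, is NOT an identity.)
So the two sides agree for every real x for which both sides are defined.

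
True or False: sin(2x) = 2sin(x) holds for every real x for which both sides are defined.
False.

Claim: sin(2x) = 2sin(x).
Test a specific point where both sides are defined: x = π/3.
LHS = sin(2x) ≈ 0.8660
RHS = 2sin(x) ≈ 1.7321
Since 0.8660 ≠ 1.7321, the equation fails at this point, so it cannot hold for every real x for which both sides are defined.
The correct double-angle formula is sin(2x) = 2sin(x)cos(x).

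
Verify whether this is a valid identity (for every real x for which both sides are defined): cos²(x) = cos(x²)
Claim: cos²(x) = cos(x²).
Test a specific point where both sides are defined: x = π.
LHS = cos²(x) ≈ 1.0000
RHS = cos(x²) ≈ -0.9027
Since 1.0000 ≠ -0.9027, the equation fails at this point, so it cannot hold for every real x for which both sides are defined.
cos²(x) means (cos x)², squaring the output; cos(x²) squares the input. These are different functions.

Conclusion: No, this is NOT an identity.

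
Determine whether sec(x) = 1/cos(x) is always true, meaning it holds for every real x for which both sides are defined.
Yes, this is an identity.

Claim: sec(x) = 1/cos(x).
Reasoning: sec(x) is by definition the reciprocal of cos(x), wherever cos(x) ≠ 0.
So the two sides agree for every real x for which both sides are defined.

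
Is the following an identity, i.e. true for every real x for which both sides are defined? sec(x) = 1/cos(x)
Yes, this is an identity.

Claim: sec(x) = 1/cos(x).
Reasoning: sec(x) is by definition the reciprocal of cos(x), wherever cos(x) ≠ 0.
So the two sides agree for every real x for which both sides are defined.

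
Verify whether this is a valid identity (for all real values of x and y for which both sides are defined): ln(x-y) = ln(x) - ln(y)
No, this is NOT an identity.

Claim: ln(x-y) = ln(x) - ln(y).
Test a specific point where both sides are defined: x = 4, y = 3.
LHS = ln(x-y) ≈ 0.0000
RHS = ln(x) - ln(y) ≈ 0.2877
Since 0.0000 ≠ 0.2877, the equation fails at this point, so it cannot hold for all real values of x and y for which both sides are defined.
ln(x) - ln(y) = ln(x/y), not ln(x-y).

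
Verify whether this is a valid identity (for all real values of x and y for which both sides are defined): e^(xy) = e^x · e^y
Claim: e^(xy) = e^x · e^y.
Test a specific point where both sides are defined: x = -1, y = -1.
LHS = e^(xy) ≈ 2.7183
RHS = e^x · e^y ≈ 0.1353
Since 2.7183 ≠ 0.1353, the equation fails at this point, so it cannot hold for all real values of x and y for which both sides are defined.
e^x · e^y = e^(x+y), not e^(xy).

Conclusion: No, this is NOT an identity.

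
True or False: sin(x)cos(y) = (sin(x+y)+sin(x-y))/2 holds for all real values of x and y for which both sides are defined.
True.

Claim: sin(x)cos(y) = (sin(x+y)+sin(x-y))/2.
Reasoning: sin(x+y) = sin(x)cos(y) + cos(x)sin(y) and sin(x-y) = sin(x)cos(y) - cos(x)sin(y). Adding, sin(x+y) + sin(x-y) = 2sin(x)cos(y); divide by 2.
So the two sides agree for all real values of x and y for which both sides are defined.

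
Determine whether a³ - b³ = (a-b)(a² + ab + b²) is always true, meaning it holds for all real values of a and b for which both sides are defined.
Yes, this is an identity.

Claim: a³ - b³ = (a-b)(a² + ab + b²).
Reasoning: Expand the right side: (a-b)(a² + ab + b²) = a³ + a²b + ab² - a²b - ab² - b³ = a³ - b³ (the middle terms cancel in pairs).
So the two sides agree for all real values of a and b for which both sides are defined.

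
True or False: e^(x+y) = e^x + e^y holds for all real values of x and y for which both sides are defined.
Claim: e^(x+y) = e^x + e^y.
Test a specific point where both sides are defined: x = -1, y = -3.
LHS = e^(x+y) ≈ 0.0183
RHS = e^x + e^y ≈ 0.4177
Since 0.0183 ≠ 0.4177, the equation fails at this point, so it cannot hold for all real values of x and y for which both sides are defined.
The correct rule is e^(x+y) = e^x · e^y (a product, not a sum).

Conclusion: False.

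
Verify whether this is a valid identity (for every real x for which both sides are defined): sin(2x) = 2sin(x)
No, this is NOT an identity.

Claim: sin(2x) = 2sin(x).
Test a specific point where both sides are defined: x = -π/4.
LHS = sin(2x) ≈ -1.0000
RHS = 2sin(x) ≈ -1.4142
Since -1.0000 ≠ -1.4142, the equation fails at this point, so it cannot hold for every real x for which both sides are defined.
The correct double-angle formula is sin(2x) = 2sin(x)cos(x).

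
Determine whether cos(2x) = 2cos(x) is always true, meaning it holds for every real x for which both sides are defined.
No, this is NOT an identity.

Claim: cos(2x) = 2cos(x).
Test a specific point where both sides are defined: x = π/3.
LHS = cos(2x) ≈ -0.5000
RHS = 2cos(x) ≈ 1.0000
Since -0.5000 ≠ 1.0000, the equation fails at this point, so it cannot hold for every real x for which both sides are defined.
The correct double-angle formula is cos(2x) = cos²x - sin²x.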